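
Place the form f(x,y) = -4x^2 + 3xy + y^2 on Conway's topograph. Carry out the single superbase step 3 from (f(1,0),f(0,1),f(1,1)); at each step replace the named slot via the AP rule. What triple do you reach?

start (-4,1,0) = (f(1,0),f(0,1),f(1,1))
replace slot 3: 2·((-4)+1) − 0 = -6 → (-4,1,-6)

-4,1,-6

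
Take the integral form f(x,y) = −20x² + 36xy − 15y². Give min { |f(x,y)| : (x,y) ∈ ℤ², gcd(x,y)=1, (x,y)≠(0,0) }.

descent: ρ → (-15,-6,1)
descent: ρ → (1,8,-8)  [lands on river]
river: ρ → (-8,8,1)
closes: descent 2, river 2
min |a| on river = 1

1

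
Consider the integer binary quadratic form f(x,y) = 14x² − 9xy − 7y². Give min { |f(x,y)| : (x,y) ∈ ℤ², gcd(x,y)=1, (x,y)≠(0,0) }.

descent: ρ → (-7,9,14)  [lands on river]
river: ρ → (14,19,-2)
river: ρ → (-2,21,4)
river: ρ → (4,19,-7)
closes: descent 1, river 4
min |a| on river = 2

2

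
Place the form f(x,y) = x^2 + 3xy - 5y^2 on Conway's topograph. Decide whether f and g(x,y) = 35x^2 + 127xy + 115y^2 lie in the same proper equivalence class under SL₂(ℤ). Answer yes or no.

D₁ = 29, D₂ = 29
river cycle of f (length 2): (1, 5, -1), (-1, 5, 1)
river cycle of g (length 2): (1, 5, -1), (-1, 5, 1)
cycles coincide ⇒ equivalent

yes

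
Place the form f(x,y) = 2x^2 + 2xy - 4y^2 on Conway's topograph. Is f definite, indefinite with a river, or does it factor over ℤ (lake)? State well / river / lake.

D = b²−4ac = 2² − 4·2·(-4) = 36
D = 6² is a perfect square ⇒ form factors over ℤ ⇒ lakes

lake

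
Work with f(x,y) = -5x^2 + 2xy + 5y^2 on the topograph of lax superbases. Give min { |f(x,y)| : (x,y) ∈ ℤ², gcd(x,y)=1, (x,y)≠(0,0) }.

river: ρ → (5,8,-2)
river: ρ → (-2,8,5)
river: ρ → (5,2,-5)
river: ρ → (-5,8,2)
river: ρ → (2,8,-5)
river: ρ → (-5,2,5)
closes: descent 0, river 6
min |a| on river = 2

2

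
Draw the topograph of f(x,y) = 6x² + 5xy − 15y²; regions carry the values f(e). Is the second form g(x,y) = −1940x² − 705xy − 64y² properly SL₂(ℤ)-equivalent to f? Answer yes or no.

D₁ = 385, D₂ = 385
river cycle of f (length 12): (6, 17, -4), (-4, 15, 10), (10, 5, -9), (-9, 13, 6), (6, 11, -11), (-11, 11, 6), (6, 13, -9), (-9, 5, 10), (10, 15, -4), (-4, 17, 6), … (2 more)
river cycle of g (length 12): (6, 17, -4), (-4, 15, 10), (10, 5, -9), (-9, 13, 6), (6, 11, -11), (-11, 11, 6), (6, 13, -9), (-9, 5, 10), (10, 15, -4), (-4, 17, 6), … (2 more)
cycles coincide ⇒ equivalent

yes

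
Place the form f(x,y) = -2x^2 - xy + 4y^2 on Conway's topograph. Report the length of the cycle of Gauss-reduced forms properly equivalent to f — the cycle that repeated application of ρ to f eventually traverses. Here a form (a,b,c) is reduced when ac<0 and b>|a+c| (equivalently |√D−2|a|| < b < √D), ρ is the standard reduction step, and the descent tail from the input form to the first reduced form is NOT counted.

D = 33, ⌊√D⌋ = 5
descent: ρ → (4,1,-2)
descent: ρ → (-2,3,3)  [lands on river]
river: ρ → (3,3,-2)
river: ρ → (-2,5,1)
river: ρ → (1,5,-2)
ρ-cycle length = 4 (tail of 2 descent steps not counted)

4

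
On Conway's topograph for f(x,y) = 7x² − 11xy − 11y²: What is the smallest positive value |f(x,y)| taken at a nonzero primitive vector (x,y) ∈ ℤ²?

descent: ρ → (-11,11,7)  [lands on river]
river: ρ → (7,17,-5)
river: ρ → (-5,13,13)
river: ρ → (13,13,-5)
river: ρ → (-5,17,7)
river: ρ → (7,11,-11)
closes: descent 1, river 6
min |a| on river = 5

5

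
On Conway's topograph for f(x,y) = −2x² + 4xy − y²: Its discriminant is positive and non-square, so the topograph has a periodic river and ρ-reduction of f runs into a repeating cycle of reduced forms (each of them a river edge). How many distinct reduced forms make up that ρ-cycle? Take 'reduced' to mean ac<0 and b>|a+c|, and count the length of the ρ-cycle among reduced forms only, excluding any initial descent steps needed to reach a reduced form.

D = 8, ⌊√D⌋ = 2
descent: ρ → (-1,2,1)  [lands on river]
river: ρ → (1,2,-1)
ρ-cycle length = 2 (tail of 1 descent step not counted)

2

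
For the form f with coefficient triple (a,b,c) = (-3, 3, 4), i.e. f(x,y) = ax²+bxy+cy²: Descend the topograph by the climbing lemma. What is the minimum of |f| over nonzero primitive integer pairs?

river: ρ → (4,5,-2)
river: ρ → (-2,7,1)
river: ρ → (1,7,-2)
river: ρ → (-2,5,4)
river: ρ → (4,3,-3)
river: ρ → (-3,3,4)
closes: descent 0, river 6
min |a| on river = 1

1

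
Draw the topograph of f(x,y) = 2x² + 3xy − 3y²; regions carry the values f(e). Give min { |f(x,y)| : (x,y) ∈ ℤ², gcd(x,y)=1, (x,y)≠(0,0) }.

river: ρ → (-3,3,2)
river: ρ → (2,5,-1)
river: ρ → (-1,5,2)
river: ρ → (2,3,-3)
closes: descent 0, river 4
min |a| on river = 1

1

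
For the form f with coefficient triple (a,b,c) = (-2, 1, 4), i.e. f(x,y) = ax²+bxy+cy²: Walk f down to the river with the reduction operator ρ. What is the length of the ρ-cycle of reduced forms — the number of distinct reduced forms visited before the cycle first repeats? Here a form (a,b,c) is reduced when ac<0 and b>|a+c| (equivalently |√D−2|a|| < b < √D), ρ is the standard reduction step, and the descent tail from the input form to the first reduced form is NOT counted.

D = 33, ⌊√D⌋ = 5
descent: ρ → (4,-1,-2)
descent: ρ → (-2,5,1)  [lands on river]
river: ρ → (1,5,-2)
river: ρ → (-2,3,3)
river: ρ → (3,3,-2)
ρ-cycle length = 4 (tail of 2 descent steps not counted)

4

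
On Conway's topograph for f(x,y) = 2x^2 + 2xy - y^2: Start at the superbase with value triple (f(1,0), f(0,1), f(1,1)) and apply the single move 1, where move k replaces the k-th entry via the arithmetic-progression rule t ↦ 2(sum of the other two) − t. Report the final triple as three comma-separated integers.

start (2,-1,3) = (f(1,0),f(0,1),f(1,1))
replace slot 1: 2·((-1)+3) − 2 = 2 → (2,-1,3)

2,-1,3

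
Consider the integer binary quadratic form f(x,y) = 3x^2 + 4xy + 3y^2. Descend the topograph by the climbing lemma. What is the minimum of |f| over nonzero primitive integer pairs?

translate: b→-2 (≡4 mod 6), so (3,4,3)→(3,-2,2)
flip: (3,-2,2)→(2,2,3)
reduced (well bottom): (2,2,3) with a≤c, −a<b≤a
well minimum = a = 2

2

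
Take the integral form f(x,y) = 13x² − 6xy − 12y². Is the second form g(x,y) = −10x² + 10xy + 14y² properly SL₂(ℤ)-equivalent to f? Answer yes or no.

D₁ = 660, D₂ = 660
river cycle of f (length 8): (-12, 6, 13), (13, 20, -5), (-5, 20, 13), (13, 6, -12), (-12, 18, 7), (7, 24, -3), (-3, 24, 7), (7, 18, -12)
river cycle of g (length 4): (14, 18, -6), (-6, 18, 14), (14, 10, -10), (-10, 10, 14)
cycles differ ⇒ inequivalent

no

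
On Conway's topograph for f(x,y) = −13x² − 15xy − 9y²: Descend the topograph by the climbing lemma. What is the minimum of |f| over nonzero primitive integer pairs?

translate: b→-11 (≡15 mod 26), so (13,15,9)→(13,-11,7)
flip: (13,-11,7)→(7,11,13)
translate: b→-3 (≡11 mod 14), so (7,11,13)→(7,-3,9)
reduced (well bottom): (7,-3,9) with a≤c, −a<b≤a
well minimum |f| = |-7| = 7 (negative-definite)

7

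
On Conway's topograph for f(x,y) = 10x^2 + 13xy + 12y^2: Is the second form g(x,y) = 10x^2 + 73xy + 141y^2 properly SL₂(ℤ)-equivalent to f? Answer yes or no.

D₁ = -311, D₂ = -311
f: translate: b→-7 (≡13 mod 20), so (10,13,12)→(10,-7,9)
f: flip: (10,-7,9)→(9,7,10)
f: reduced (well bottom): (9,7,10) with a≤c, −a<b≤a
g: translate: b→-7 (≡73 mod 20), so (10,73,141)→(10,-7,9)
g: flip: (10,-7,9)→(9,7,10)
g: reduced (well bottom): (9,7,10) with a≤c, −a<b≤a
reduced forms (9, 7, 10) vs (9, 7, 10) ⇒ equivalent

yes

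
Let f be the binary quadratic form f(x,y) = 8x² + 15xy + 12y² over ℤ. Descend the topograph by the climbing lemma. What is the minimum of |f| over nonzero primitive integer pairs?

translate: b→-1 (≡15 mod 16), so (8,15,12)→(8,-1,5)
flip: (8,-1,5)→(5,1,8)
reduced (well bottom): (5,1,8) with a≤c, −a<b≤a
well minimum = a = 5

5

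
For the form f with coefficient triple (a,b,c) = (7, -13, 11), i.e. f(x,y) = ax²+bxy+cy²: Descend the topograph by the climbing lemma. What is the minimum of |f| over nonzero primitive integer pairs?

translate: b→1 (≡-13 mod 14), so (7,-13,11)→(7,1,5)
flip: (7,1,5)→(5,-1,7)
reduced (well bottom): (5,-1,7) with a≤c, −a<b≤a
well minimum = a = 5

5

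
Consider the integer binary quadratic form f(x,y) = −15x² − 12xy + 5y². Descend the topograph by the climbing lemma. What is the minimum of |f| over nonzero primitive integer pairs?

descent: ρ → (5,12,-15)  [lands on river]
river: ρ → (-15,18,2)
river: ρ → (2,18,-15)
river: ρ → (-15,12,5)
river: ρ → (5,18,-6)
river: ρ → (-6,18,5)
closes: descent 1, river 6
min |a| on river = 2

2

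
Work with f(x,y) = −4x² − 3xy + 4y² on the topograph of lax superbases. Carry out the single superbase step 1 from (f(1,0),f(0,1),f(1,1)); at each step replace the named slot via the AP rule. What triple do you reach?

start (-4,4,-3) = (f(1,0),f(0,1),f(1,1))
replace slot 1: 2·(4+(-3)) − (-4) = 6 → (6,4,-3)

6,4,-3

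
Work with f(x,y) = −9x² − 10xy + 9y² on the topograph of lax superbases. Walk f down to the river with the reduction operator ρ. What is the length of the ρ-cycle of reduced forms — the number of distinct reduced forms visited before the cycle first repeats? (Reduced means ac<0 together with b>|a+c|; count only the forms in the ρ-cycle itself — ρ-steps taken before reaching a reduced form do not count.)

D = 424, ⌊√D⌋ = 20
descent: ρ → (9,10,-9)  [lands on river]
river: ρ → (-9,8,10)
river: ρ → (10,12,-7)
river: ρ → (-7,16,6)
river: ρ → (6,20,-1)
river: ρ → (-1,20,6)
river: ρ → (6,16,-7)
river: ρ → (-7,12,10)
river: ρ → (10,8,-9)
river: ρ → (-9,10,9)
river: ρ → (9,8,-10)
river: ρ → (-10,12,7)
river: ρ → (7,16,-6)
river: ρ → (-6,20,1)
river: ρ → (1,20,-6)
river: ρ → (-6,16,7)
river: ρ → (7,12,-10)
river: ρ → (-10,8,9)
ρ-cycle length = 18 (tail of 1 descent step not counted)

18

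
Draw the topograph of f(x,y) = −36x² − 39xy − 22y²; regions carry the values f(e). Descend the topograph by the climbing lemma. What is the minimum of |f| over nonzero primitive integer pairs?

translate: b→-33 (≡39 mod 72), so (36,39,22)→(36,-33,19)
flip: (36,-33,19)→(19,33,36)
translate: b→-5 (≡33 mod 38), so (19,33,36)→(19,-5,22)
reduced (well bottom): (19,-5,22) with a≤c, −a<b≤a
well minimum |f| = |-19| = 19 (negative-definite)

19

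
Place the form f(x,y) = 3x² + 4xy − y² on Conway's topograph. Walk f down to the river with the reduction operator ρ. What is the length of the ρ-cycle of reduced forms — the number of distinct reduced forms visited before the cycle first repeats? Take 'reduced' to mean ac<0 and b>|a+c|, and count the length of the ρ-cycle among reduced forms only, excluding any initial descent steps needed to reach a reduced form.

D = 28, ⌊√D⌋ = 5
river: ρ → (-1,4,3)
river: ρ → (3,2,-2)
river: ρ → (-2,2,3)
river: ρ → (3,4,-1)
ρ-cycle length = 4 (tail of 0 descent steps not counted)

4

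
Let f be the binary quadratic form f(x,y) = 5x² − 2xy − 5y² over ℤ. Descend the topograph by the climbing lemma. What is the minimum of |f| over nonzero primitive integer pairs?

descent: ρ → (-5,2,5)  [lands on river]
river: ρ → (5,8,-2)
river: ρ → (-2,8,5)
river: ρ → (5,2,-5)
river: ρ → (-5,8,2)
river: ρ → (2,8,-5)
closes: descent 1, river 6
min |a| on river = 2

2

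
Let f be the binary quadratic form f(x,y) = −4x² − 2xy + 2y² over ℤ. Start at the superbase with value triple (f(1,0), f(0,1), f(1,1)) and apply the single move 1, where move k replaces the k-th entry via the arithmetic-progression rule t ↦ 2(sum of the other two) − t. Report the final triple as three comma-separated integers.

start (-4,2,-4) = (f(1,0),f(0,1),f(1,1))
replace slot 1: 2·(2+(-4)) − (-4) = 0 → (0,2,-4)

0,2,-4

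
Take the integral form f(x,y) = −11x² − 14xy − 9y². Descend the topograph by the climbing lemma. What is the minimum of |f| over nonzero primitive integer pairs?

translate: b→-8 (≡14 mod 22), so (11,14,9)→(11,-8,6)
flip: (11,-8,6)→(6,8,11)
translate: b→-4 (≡8 mod 12), so (6,8,11)→(6,-4,9)
reduced (well bottom): (6,-4,9) with a≤c, −a<b≤a
well minimum |f| = |-6| = 6 (negative-definite)

6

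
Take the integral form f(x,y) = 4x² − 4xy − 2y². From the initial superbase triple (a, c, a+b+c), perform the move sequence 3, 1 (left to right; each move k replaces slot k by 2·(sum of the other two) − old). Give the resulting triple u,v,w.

start (4,-2,-2) = (f(1,0),f(0,1),f(1,1))
replace slot 3: 2·(4+(-2)) − (-2) = 6 → (4,-2,6)
replace slot 1: 2·((-2)+6) − 4 = 4 → (4,-2,6)

4,-2,6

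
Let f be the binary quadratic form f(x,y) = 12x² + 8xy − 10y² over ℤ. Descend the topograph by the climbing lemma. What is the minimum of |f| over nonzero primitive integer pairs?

river: ρ → (-10,12,10)
river: ρ → (10,8,-12)
river: ρ → (-12,16,6)
river: ρ → (6,20,-6)
river: ρ → (-6,16,12)
river: ρ → (12,8,-10)
closes: descent 0, river 6
min |a| on river = 6

6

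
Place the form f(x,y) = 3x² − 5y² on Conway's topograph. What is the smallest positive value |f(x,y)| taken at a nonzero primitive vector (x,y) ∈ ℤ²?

descent: ρ → (-5,0,3)
descent: ρ → (3,6,-2)  [lands on river]
river: ρ → (-2,6,3)
closes: descent 2, river 2
min |a| on river = 2

2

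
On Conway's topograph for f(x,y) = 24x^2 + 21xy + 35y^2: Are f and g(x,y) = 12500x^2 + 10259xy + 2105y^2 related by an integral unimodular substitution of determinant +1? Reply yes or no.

D₁ = -2919, D₂ = -2919
f: reduced (well bottom): (24,21,35) with a≤c, −a<b≤a
g: flip: (12500,10259,2105)→(2105,-10259,12500)
g: translate: b→-1839 (≡-10259 mod 4210), so (2105,-10259,12500)→(2105,-1839,402)
g: flip: (2105,-1839,402)→(402,1839,2105)
g: translate: b→231 (≡1839 mod 804), so (402,1839,2105)→(402,231,35)
g: flip: (402,231,35)→(35,-231,402)
g: translate: b→-21 (≡-231 mod 70), so (35,-231,402)→(35,-21,24)
g: flip: (35,-21,24)→(24,21,35)
g: reduced (well bottom): (24,21,35) with a≤c, −a<b≤a
reduced forms (24, 21, 35) vs (24, 21, 35) ⇒ equivalent

yes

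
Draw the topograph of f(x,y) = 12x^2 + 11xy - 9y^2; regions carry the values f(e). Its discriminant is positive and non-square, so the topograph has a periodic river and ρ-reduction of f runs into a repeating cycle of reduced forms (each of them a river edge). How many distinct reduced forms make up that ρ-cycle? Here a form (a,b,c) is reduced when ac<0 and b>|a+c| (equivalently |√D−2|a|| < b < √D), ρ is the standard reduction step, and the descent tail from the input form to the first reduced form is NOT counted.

D = 553, ⌊√D⌋ = 23
river: ρ → (-9,7,14)
river: ρ → (14,21,-2)
river: ρ → (-2,23,3)
river: ρ → (3,19,-16)
river: ρ → (-16,13,6)
river: ρ → (6,23,-1)
river: ρ → (-1,23,6)
river: ρ → (6,13,-16)
river: ρ → (-16,19,3)
river: ρ → (3,23,-2)
river: ρ → (-2,21,14)
river: ρ → (14,7,-9)
river: ρ → (-9,11,12)
river: ρ → (12,13,-8)
river: ρ → (-8,19,6)
river: ρ → (6,17,-11)
river: ρ → (-11,5,12)
river: ρ → (12,19,-4)
river: ρ → (-4,21,7)
river: ρ → (7,21,-4)
river: ρ → (-4,19,12)
river: ρ → (12,5,-11)
river: ρ → (-11,17,6)
river: ρ → (6,19,-8)
river: ρ → (-8,13,12)
river: ρ → (12,11,-9)
ρ-cycle length = 26 (tail of 0 descent steps not counted)

26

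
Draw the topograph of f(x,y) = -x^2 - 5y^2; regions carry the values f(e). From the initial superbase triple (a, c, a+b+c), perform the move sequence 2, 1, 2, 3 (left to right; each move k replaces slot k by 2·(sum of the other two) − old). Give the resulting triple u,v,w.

start (-1,-5,-6) = (f(1,0),f(0,1),f(1,1))
replace slot 2: 2·((-1)+(-6)) − (-5) = -9 → (-1,-9,-6)
replace slot 1: 2·((-9)+(-6)) − (-1) = -29 → (-29,-9,-6)
replace slot 2: 2·((-29)+(-6)) − (-9) = -61 → (-29,-61,-6)
replace slot 3: 2·((-29)+(-61)) − (-6) = -174 → (-29,-61,-174)

-29,-61,-174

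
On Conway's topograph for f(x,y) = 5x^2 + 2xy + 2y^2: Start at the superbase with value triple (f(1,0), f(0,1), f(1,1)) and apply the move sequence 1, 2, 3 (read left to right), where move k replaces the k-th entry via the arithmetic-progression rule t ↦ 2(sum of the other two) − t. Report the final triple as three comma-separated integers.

start (5,2,9) = (f(1,0),f(0,1),f(1,1))
replace slot 1: 2·(2+9) − 5 = 17 → (17,2,9)
replace slot 2: 2·(17+9) − 2 = 50 → (17,50,9)
replace slot 3: 2·(17+50) − 9 = 125 → (17,50,125)

17,50,125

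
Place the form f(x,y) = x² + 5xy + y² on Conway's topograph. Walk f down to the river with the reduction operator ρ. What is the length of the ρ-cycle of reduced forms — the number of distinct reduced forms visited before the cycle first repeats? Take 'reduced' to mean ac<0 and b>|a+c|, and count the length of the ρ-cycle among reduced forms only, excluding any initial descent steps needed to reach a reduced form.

D = 21, ⌊√D⌋ = 4
descent: ρ → (1,3,-3)  [lands on river]
river: ρ → (-3,3,1)
ρ-cycle length = 2 (tail of 1 descent step not counted)

2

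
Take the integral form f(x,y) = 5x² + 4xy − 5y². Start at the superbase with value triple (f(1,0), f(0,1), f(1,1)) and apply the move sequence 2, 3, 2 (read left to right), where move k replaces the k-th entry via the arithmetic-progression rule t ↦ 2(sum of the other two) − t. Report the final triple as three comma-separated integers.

start (5,-5,4) = (f(1,0),f(0,1),f(1,1))
replace slot 2: 2·(5+4) − (-5) = 23 → (5,23,4)
replace slot 3: 2·(5+23) − 4 = 52 → (5,23,52)
replace slot 2: 2·(5+52) − 23 = 91 → (5,91,52)

5,91,52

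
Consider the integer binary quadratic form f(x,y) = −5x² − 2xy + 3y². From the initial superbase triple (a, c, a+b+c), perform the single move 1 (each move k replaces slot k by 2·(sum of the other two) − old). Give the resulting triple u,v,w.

start (-5,3,-4) = (f(1,0),f(0,1),f(1,1))
replace slot 1: 2·(3+(-4)) − (-5) = 3 → (3,3,-4)

3,3,-4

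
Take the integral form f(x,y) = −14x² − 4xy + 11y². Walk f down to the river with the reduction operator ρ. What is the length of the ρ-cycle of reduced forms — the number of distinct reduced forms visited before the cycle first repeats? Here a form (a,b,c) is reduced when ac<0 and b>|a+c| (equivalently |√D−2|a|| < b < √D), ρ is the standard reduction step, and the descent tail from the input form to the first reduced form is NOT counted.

D = 632, ⌊√D⌋ = 25
descent: ρ → (11,4,-14)  [lands on river]
river: ρ → (-14,24,1)
river: ρ → (1,24,-14)
river: ρ → (-14,4,11)
river: ρ → (11,18,-7)
river: ρ → (-7,24,2)
river: ρ → (2,24,-7)
river: ρ → (-7,18,11)
ρ-cycle length = 8 (tail of 1 descent step not counted)

8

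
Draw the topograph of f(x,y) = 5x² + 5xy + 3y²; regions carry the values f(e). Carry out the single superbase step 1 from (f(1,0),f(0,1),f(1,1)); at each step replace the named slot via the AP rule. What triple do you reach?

start (5,3,13) = (f(1,0),f(0,1),f(1,1))
replace slot 1: 2·(3+13) − 5 = 27 → (27,3,13)

27,3,13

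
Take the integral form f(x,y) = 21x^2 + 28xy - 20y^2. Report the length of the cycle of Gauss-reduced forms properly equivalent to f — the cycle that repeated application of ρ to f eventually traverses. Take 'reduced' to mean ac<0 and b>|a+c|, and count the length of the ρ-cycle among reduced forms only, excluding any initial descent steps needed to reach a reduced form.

D = 2464, ⌊√D⌋ = 49
river: ρ → (-20,12,29)
river: ρ → (29,46,-3)
river: ρ → (-3,44,44)
river: ρ → (44,44,-3)
river: ρ → (-3,46,29)
river: ρ → (29,12,-20)
river: ρ → (-20,28,21)
river: ρ → (21,14,-27)
river: ρ → (-27,40,8)
river: ρ → (8,40,-27)
river: ρ → (-27,14,21)
river: ρ → (21,28,-20)
ρ-cycle length = 12 (tail of 0 descent steps not counted)

12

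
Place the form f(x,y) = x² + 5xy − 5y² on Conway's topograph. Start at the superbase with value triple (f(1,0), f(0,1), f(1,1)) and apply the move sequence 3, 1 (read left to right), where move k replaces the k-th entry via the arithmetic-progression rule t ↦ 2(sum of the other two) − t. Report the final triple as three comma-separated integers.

start (1,-5,1) = (f(1,0),f(0,1),f(1,1))
replace slot 3: 2·(1+(-5)) − 1 = -9 → (1,-5,-9)
replace slot 1: 2·((-5)+(-9)) − 1 = -29 → (-29,-5,-9)

-29,-5,-9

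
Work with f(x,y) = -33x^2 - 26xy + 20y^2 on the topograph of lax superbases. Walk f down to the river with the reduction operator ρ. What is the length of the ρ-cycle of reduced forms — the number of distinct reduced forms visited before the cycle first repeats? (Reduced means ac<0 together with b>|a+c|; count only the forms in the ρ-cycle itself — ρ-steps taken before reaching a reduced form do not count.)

D = 3316, ⌊√D⌋ = 57
descent: ρ → (20,26,-33)  [lands on river]
river: ρ → (-33,40,13)
river: ρ → (13,38,-36)
river: ρ → (-36,34,15)
river: ρ → (15,56,-3)
river: ρ → (-3,52,51)
river: ρ → (51,50,-4)
river: ρ → (-4,54,25)
river: ρ → (25,46,-12)
river: ρ → (-12,50,17)
river: ρ → (17,52,-9)
river: ρ → (-9,56,5)
river: ρ → (5,54,-20)
river: ρ → (-20,26,33)
river: ρ → (33,40,-13)
river: ρ → (-13,38,36)
river: ρ → (36,34,-15)
river: ρ → (-15,56,3)
river: ρ → (3,52,-51)
river: ρ → (-51,50,4)
river: ρ → (4,54,-25)
river: ρ → (-25,46,12)
river: ρ → (12,50,-17)
river: ρ → (-17,52,9)
river: ρ → (9,56,-5)
river: ρ → (-5,54,20)
ρ-cycle length = 26 (tail of 1 descent step not counted)

26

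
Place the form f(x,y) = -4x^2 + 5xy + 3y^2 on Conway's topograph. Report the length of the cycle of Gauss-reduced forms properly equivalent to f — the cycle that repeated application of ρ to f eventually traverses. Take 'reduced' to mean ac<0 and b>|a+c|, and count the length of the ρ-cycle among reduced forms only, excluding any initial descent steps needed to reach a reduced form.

D = 73, ⌊√D⌋ = 8
river: ρ → (3,7,-2)
river: ρ → (-2,5,6)
river: ρ → (6,7,-1)
river: ρ → (-1,7,6)
river: ρ → (6,5,-2)
river: ρ → (-2,7,3)
river: ρ → (3,5,-4)
river: ρ → (-4,3,4)
river: ρ → (4,5,-3)
river: ρ → (-3,7,2)
river: ρ → (2,5,-6)
river: ρ → (-6,7,1)
river: ρ → (1,7,-6)
river: ρ → (-6,5,2)
river: ρ → (2,7,-3)
river: ρ → (-3,5,4)
river: ρ → (4,3,-4)
river: ρ → (-4,5,3)
ρ-cycle length = 18 (tail of 0 descent steps not counted)

18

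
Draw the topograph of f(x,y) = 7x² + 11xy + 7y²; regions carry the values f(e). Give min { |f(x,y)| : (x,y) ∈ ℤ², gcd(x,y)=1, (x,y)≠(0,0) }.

translate: b→-3 (≡11 mod 14), so (7,11,7)→(7,-3,3)
flip: (7,-3,3)→(3,3,7)
reduced (well bottom): (3,3,7) with a≤c, −a<b≤a
well minimum = a = 3

3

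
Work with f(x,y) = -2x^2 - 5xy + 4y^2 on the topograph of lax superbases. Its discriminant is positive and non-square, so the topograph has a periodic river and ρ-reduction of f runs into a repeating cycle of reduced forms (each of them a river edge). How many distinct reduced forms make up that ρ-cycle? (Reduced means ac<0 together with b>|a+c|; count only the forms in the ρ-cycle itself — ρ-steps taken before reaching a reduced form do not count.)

D = 57, ⌊√D⌋ = 7
descent: ρ → (4,5,-2)  [lands on river]
river: ρ → (-2,7,1)
river: ρ → (1,7,-2)
river: ρ → (-2,5,4)
river: ρ → (4,3,-3)
river: ρ → (-3,3,4)
ρ-cycle length = 6 (tail of 1 descent step not counted)

6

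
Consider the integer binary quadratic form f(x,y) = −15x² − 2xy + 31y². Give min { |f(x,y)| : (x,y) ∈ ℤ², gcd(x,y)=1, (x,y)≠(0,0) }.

descent: ρ → (31,2,-15)
descent: ρ → (-15,28,18)  [lands on river]
river: ρ → (18,8,-25)
river: ρ → (-25,42,1)
river: ρ → (1,42,-25)
river: ρ → (-25,8,18)
river: ρ → (18,28,-15)
river: ρ → (-15,32,14)
river: ρ → (14,24,-23)
river: ρ → (-23,22,15)
river: ρ → (15,38,-7)
river: ρ → (-7,32,30)
river: ρ → (30,28,-9)
river: ρ → (-9,26,33)
river: ρ → (33,40,-2)
river: ρ → (-2,40,33)
river: ρ → (33,26,-9)
river: ρ → (-9,28,30)
river: ρ → (30,32,-7)
river: ρ → (-7,38,15)
river: ρ → (15,22,-23)
river: ρ → (-23,24,14)
river: ρ → (14,32,-15)
closes: descent 2, river 22
min |a| on river = 1

1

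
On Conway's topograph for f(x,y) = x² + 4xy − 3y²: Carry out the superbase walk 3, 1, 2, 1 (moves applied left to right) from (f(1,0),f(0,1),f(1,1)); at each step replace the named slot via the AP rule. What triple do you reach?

start (1,-3,2) = (f(1,0),f(0,1),f(1,1))
replace slot 3: 2·(1+(-3)) − 2 = -6 → (1,-3,-6)
replace slot 1: 2·((-3)+(-6)) − 1 = -19 → (-19,-3,-6)
replace slot 2: 2·((-19)+(-6)) − (-3) = -47 → (-19,-47,-6)
replace slot 1: 2·((-47)+(-6)) − (-19) = -87 → (-87,-47,-6)

-87,-47,-6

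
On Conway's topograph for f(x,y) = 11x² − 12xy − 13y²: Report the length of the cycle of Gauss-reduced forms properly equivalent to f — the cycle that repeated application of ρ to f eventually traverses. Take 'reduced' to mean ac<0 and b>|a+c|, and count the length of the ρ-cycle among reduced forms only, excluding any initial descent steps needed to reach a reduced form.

D = 716, ⌊√D⌋ = 26
descent: ρ → (-13,12,11)  [lands on river]
river: ρ → (11,10,-14)
river: ρ → (-14,18,7)
river: ρ → (7,24,-5)
river: ρ → (-5,26,2)
river: ρ → (2,26,-5)
river: ρ → (-5,24,7)
river: ρ → (7,18,-14)
river: ρ → (-14,10,11)
river: ρ → (11,12,-13)
river: ρ → (-13,14,10)
river: ρ → (10,26,-1)
river: ρ → (-1,26,10)
river: ρ → (10,14,-13)
ρ-cycle length = 14 (tail of 1 descent step not counted)

14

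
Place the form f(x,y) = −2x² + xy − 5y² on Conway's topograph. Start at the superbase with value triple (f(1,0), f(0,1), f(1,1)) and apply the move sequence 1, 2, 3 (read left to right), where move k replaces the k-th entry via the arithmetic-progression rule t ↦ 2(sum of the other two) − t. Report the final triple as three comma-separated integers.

start (-2,-5,-6) = (f(1,0),f(0,1),f(1,1))
replace slot 1: 2·((-5)+(-6)) − (-2) = -20 → (-20,-5,-6)
replace slot 2: 2·((-20)+(-6)) − (-5) = -47 → (-20,-47,-6)
replace slot 3: 2·((-20)+(-47)) − (-6) = -128 → (-20,-47,-128)

-20,-47,-128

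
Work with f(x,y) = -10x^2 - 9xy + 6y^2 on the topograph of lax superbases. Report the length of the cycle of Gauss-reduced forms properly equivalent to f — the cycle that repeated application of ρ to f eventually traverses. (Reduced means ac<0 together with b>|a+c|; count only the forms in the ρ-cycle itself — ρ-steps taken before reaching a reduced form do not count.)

D = 321, ⌊√D⌋ = 17
descent: ρ → (6,9,-10)  [lands on river]
river: ρ → (-10,11,5)
river: ρ → (5,9,-12)
river: ρ → (-12,15,2)
river: ρ → (2,17,-4)
river: ρ → (-4,15,6)
ρ-cycle length = 6 (tail of 1 descent step not counted)

6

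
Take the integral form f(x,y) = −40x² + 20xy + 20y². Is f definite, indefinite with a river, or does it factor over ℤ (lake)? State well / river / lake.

D = b²−4ac = 20² − 4·(-40)·20 = 3600
D = 60² is a perfect square ⇒ form factors over ℤ ⇒ lakes

lake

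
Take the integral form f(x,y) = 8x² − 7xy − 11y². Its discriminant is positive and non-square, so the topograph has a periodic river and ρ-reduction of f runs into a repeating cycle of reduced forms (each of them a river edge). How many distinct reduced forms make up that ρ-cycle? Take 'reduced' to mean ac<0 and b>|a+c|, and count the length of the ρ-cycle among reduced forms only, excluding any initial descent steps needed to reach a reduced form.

D = 401, ⌊√D⌋ = 20
descent: ρ → (-11,7,8)  [lands on river]
river: ρ → (8,9,-10)
river: ρ → (-10,11,7)
river: ρ → (7,17,-4)
river: ρ → (-4,15,11)
river: ρ → (11,7,-8)
river: ρ → (-8,9,10)
river: ρ → (10,11,-7)
river: ρ → (-7,17,4)
river: ρ → (4,15,-11)
ρ-cycle length = 10 (tail of 1 descent step not counted)

10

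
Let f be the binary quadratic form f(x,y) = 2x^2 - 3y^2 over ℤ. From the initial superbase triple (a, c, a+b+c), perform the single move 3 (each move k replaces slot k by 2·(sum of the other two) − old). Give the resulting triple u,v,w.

start (2,-3,-1) = (f(1,0),f(0,1),f(1,1))
replace slot 3: 2·(2+(-3)) − (-1) = -1 → (2,-3,-1)

2,-3,-1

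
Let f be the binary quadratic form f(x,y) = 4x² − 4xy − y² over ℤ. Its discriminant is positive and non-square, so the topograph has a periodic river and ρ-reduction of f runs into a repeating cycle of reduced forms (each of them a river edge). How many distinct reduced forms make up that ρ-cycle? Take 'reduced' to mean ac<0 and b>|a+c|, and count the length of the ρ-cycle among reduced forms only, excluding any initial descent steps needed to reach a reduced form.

D = 32, ⌊√D⌋ = 5
descent: ρ → (-1,4,4)  [lands on river]
river: ρ → (4,4,-1)
ρ-cycle length = 2 (tail of 1 descent step not counted)

2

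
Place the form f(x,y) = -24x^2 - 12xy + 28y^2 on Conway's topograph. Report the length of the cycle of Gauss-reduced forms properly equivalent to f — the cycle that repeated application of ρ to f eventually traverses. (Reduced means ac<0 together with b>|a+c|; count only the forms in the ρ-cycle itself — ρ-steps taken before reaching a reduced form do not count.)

D = 2832, ⌊√D⌋ = 53
descent: ρ → (28,12,-24)  [lands on river]
river: ρ → (-24,36,16)
river: ρ → (16,28,-32)
river: ρ → (-32,36,12)
river: ρ → (12,36,-32)
river: ρ → (-32,28,16)
river: ρ → (16,36,-24)
river: ρ → (-24,12,28)
river: ρ → (28,44,-8)
river: ρ → (-8,52,4)
river: ρ → (4,52,-8)
river: ρ → (-8,44,28)
ρ-cycle length = 12 (tail of 1 descent step not counted)

12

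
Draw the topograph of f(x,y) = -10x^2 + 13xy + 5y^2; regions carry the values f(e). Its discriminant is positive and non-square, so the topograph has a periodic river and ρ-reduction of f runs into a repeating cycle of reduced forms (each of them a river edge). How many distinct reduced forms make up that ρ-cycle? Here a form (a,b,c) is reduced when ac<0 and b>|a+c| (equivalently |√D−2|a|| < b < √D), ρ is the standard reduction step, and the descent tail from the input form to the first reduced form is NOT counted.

D = 369, ⌊√D⌋ = 19
river: ρ → (5,17,-4)
river: ρ → (-4,15,9)
river: ρ → (9,3,-10)
river: ρ → (-10,17,2)
river: ρ → (2,19,-1)
river: ρ → (-1,19,2)
river: ρ → (2,17,-10)
river: ρ → (-10,3,9)
river: ρ → (9,15,-4)
river: ρ → (-4,17,5)
river: ρ → (5,13,-10)
river: ρ → (-10,7,8)
river: ρ → (8,9,-9)
river: ρ → (-9,9,8)
river: ρ → (8,7,-10)
river: ρ → (-10,13,5)
ρ-cycle length = 16 (tail of 0 descent steps not counted)

16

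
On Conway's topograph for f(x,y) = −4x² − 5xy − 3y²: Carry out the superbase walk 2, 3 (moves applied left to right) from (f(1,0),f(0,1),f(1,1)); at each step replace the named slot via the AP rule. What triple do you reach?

start (-4,-3,-12) = (f(1,0),f(0,1),f(1,1))
replace slot 2: 2·((-4)+(-12)) − (-3) = -29 → (-4,-29,-12)
replace slot 3: 2·((-4)+(-29)) − (-12) = -54 → (-4,-29,-54)

-4,-29,-54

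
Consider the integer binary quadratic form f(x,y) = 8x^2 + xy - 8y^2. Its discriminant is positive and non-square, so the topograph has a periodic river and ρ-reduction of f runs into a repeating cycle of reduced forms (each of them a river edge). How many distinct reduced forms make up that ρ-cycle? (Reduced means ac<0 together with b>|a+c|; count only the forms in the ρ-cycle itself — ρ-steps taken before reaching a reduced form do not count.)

D = 257, ⌊√D⌋ = 16
river: ρ → (-8,15,1)
river: ρ → (1,15,-8)
river: ρ → (-8,1,8)
river: ρ → (8,15,-1)
river: ρ → (-1,15,8)
river: ρ → (8,1,-8)
ρ-cycle length = 6 (tail of 0 descent steps not counted)

6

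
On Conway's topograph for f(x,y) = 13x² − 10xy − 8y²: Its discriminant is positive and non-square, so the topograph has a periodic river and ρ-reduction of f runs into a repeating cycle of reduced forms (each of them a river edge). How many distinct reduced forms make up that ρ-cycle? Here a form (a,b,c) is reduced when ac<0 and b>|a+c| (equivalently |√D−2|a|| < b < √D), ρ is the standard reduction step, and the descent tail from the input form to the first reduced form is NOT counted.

D = 516, ⌊√D⌋ = 22
descent: ρ → (-8,10,13)  [lands on river]
river: ρ → (13,16,-5)
river: ρ → (-5,14,16)
river: ρ → (16,18,-3)
river: ρ → (-3,18,16)
river: ρ → (16,14,-5)
river: ρ → (-5,16,13)
river: ρ → (13,10,-8)
river: ρ → (-8,22,1)
river: ρ → (1,22,-8)
ρ-cycle length = 10 (tail of 1 descent step not counted)

10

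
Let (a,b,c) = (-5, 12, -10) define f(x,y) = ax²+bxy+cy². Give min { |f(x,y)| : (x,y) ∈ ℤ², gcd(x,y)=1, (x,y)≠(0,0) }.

translate: b→-2 (≡-12 mod 10), so (5,-12,10)→(5,-2,3)
flip: (5,-2,3)→(3,2,5)
reduced (well bottom): (3,2,5) with a≤c, −a<b≤a
well minimum |f| = |-3| = 3 (negative-definite)

3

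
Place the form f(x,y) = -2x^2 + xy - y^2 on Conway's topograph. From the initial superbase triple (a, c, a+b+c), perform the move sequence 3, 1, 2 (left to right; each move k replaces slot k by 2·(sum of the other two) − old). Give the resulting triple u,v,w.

start (-2,-1,-2) = (f(1,0),f(0,1),f(1,1))
replace slot 3: 2·((-2)+(-1)) − (-2) = -4 → (-2,-1,-4)
replace slot 1: 2·((-1)+(-4)) − (-2) = -8 → (-8,-1,-4)
replace slot 2: 2·((-8)+(-4)) − (-1) = -23 → (-8,-23,-4)

-8,-23,-4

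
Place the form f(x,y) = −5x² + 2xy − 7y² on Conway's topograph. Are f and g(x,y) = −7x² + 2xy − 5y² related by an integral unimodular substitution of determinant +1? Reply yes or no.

D₁ = -136, D₂ = -136
f is negative-definite; reduce −f:
−f: reduced (well bottom): (5,-2,7) with a≤c, −a<b≤a
flip sign back: reduced form of f is (-5,2,-7)
g is negative-definite; reduce −g:
−g: flip: (7,-2,5)→(5,2,7)
−g: reduced (well bottom): (5,2,7) with a≤c, −a<b≤a
flip sign back: reduced form of g is (-5,-2,-7)
reduced forms (-5, 2, -7) vs (-5, -2, -7) ⇒ inequivalent

no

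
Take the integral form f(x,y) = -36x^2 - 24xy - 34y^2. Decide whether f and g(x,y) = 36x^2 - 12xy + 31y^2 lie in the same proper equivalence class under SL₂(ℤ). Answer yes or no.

D₁ = -4320, D₂ = -4320
f is negative-definite; reduce −f:
−f: flip: (36,24,34)→(34,-24,36)
−f: reduced (well bottom): (34,-24,36) with a≤c, −a<b≤a
flip sign back: reduced form of f is (-34,24,-36)
g: flip: (36,-12,31)→(31,12,36)
g: reduced (well bottom): (31,12,36) with a≤c, −a<b≤a
reduced forms (-34, 24, -36) vs (31, 12, 36) ⇒ inequivalent

no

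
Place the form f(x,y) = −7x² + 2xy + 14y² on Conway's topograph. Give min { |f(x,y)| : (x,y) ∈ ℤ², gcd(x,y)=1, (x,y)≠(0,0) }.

descent: ρ → (14,-2,-7)
descent: ρ → (-7,16,5)  [lands on river]
river: ρ → (5,14,-10)
river: ρ → (-10,6,9)
river: ρ → (9,12,-7)
closes: descent 2, river 4
min |a| on river = 5

5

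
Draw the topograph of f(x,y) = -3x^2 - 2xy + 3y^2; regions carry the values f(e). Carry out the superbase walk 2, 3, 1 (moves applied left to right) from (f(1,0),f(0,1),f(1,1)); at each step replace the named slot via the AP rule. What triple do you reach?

start (-3,3,-2) = (f(1,0),f(0,1),f(1,1))
replace slot 2: 2·((-3)+(-2)) − 3 = -13 → (-3,-13,-2)
replace slot 3: 2·((-3)+(-13)) − (-2) = -30 → (-3,-13,-30)
replace slot 1: 2·((-13)+(-30)) − (-3) = -83 → (-83,-13,-30)

-83,-13,-30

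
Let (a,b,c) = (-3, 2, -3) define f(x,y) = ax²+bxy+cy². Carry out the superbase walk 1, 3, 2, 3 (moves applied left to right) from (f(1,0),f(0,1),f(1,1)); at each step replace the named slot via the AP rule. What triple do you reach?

start (-3,-3,-4) = (f(1,0),f(0,1),f(1,1))
replace slot 1: 2·((-3)+(-4)) − (-3) = -11 → (-11,-3,-4)
replace slot 3: 2·((-11)+(-3)) − (-4) = -24 → (-11,-3,-24)
replace slot 2: 2·((-11)+(-24)) − (-3) = -67 → (-11,-67,-24)
replace slot 3: 2·((-11)+(-67)) − (-24) = -132 → (-11,-67,-132)

-11,-67,-132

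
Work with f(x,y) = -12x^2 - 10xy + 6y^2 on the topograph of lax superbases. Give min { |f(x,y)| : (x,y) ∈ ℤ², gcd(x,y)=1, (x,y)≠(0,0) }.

descent: ρ → (6,10,-12)  [lands on river]
river: ρ → (-12,14,4)
river: ρ → (4,18,-4)
river: ρ → (-4,14,12)
river: ρ → (12,10,-6)
river: ρ → (-6,14,8)
river: ρ → (8,18,-2)
river: ρ → (-2,18,8)
river: ρ → (8,14,-6)
river: ρ → (-6,10,12)
river: ρ → (12,14,-4)
river: ρ → (-4,18,4)
river: ρ → (4,14,-12)
river: ρ → (-12,10,6)
river: ρ → (6,14,-8)
river: ρ → (-8,18,2)
river: ρ → (2,18,-8)
river: ρ → (-8,14,6)
closes: descent 1, river 18
min |a| on river = 2

2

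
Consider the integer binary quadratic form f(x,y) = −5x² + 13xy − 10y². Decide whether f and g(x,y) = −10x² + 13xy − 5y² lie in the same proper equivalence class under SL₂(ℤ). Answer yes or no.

D₁ = -31, D₂ = -31
f is negative-definite; reduce −f:
−f: translate: b→-3 (≡-13 mod 10), so (5,-13,10)→(5,-3,2)
−f: flip: (5,-3,2)→(2,3,5)
−f: translate: b→-1 (≡3 mod 4), so (2,3,5)→(2,-1,4)
−f: reduced (well bottom): (2,-1,4) with a≤c, −a<b≤a
flip sign back: reduced form of f is (-2,1,-4)
g is negative-definite; reduce −g:
−g: translate: b→7 (≡-13 mod 20), so (10,-13,5)→(10,7,2)
−g: flip: (10,7,2)→(2,-7,10)
−g: translate: b→1 (≡-7 mod 4), so (2,-7,10)→(2,1,4)
−g: reduced (well bottom): (2,1,4) with a≤c, −a<b≤a
flip sign back: reduced form of g is (-2,-1,-4)
reduced forms (-2, 1, -4) vs (-2, -1, -4) ⇒ inequivalent

no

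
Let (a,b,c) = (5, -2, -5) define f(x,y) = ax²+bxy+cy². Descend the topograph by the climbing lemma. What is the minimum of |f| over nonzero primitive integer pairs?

descent: ρ → (-5,2,5)  [lands on river]
river: ρ → (5,8,-2)
river: ρ → (-2,8,5)
river: ρ → (5,2,-5)
river: ρ → (-5,8,2)
river: ρ → (2,8,-5)
closes: descent 1, river 6
min |a| on river = 2

2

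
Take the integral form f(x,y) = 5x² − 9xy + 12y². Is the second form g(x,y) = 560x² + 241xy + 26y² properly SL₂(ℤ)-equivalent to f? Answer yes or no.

D₁ = -159, D₂ = -159
f: translate: b→1 (≡-9 mod 10), so (5,-9,12)→(5,1,8)
f: reduced (well bottom): (5,1,8) with a≤c, −a<b≤a
g: flip: (560,241,26)→(26,-241,560)
g: translate: b→19 (≡-241 mod 52), so (26,-241,560)→(26,19,5)
g: flip: (26,19,5)→(5,-19,26)
g: translate: b→1 (≡-19 mod 10), so (5,-19,26)→(5,1,8)
g: reduced (well bottom): (5,1,8) with a≤c, −a<b≤a
reduced forms (5, 1, 8) vs (5, 1, 8) ⇒ equivalent

yes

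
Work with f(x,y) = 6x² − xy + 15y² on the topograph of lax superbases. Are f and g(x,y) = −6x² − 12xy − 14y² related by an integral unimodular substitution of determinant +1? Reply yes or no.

D₁ = -359, D₂ = -192
discriminants differ ⇒ not SL₂(ℤ)-equivalent

no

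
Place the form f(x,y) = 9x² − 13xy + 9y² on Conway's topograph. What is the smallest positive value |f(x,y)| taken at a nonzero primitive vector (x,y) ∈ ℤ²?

translate: b→5 (≡-13 mod 18), so (9,-13,9)→(9,5,5)
flip: (9,5,5)→(5,-5,9)
translate: b→5 (≡-5 mod 10), so (5,-5,9)→(5,5,9)
reduced (well bottom): (5,5,9) with a≤c, −a<b≤a
well minimum = a = 5

5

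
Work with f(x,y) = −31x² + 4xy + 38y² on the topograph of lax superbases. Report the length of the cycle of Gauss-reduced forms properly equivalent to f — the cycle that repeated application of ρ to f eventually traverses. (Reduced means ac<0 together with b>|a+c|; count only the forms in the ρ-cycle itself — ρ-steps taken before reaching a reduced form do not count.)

D = 4728, ⌊√D⌋ = 68
descent: ρ → (38,-4,-31)
descent: ρ → (-31,66,3)  [lands on river]
river: ρ → (3,66,-31)
river: ρ → (-31,58,11)
river: ρ → (11,52,-46)
river: ρ → (-46,40,17)
river: ρ → (17,62,-13)
river: ρ → (-13,68,2)
river: ρ → (2,68,-13)
river: ρ → (-13,62,17)
river: ρ → (17,40,-46)
river: ρ → (-46,52,11)
river: ρ → (11,58,-31)
ρ-cycle length = 12 (tail of 2 descent steps not counted)

12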